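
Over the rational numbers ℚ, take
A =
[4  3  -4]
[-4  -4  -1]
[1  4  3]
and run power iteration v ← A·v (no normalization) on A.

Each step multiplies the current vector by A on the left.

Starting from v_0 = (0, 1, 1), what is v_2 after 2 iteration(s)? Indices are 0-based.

v_0 = (0, 1, 1).
v_1 = A·v_0 = (-1, -5, 7).
v_2 = A·v_1 = (-47, 17, 0).

v_2 = (-47, 17, 0)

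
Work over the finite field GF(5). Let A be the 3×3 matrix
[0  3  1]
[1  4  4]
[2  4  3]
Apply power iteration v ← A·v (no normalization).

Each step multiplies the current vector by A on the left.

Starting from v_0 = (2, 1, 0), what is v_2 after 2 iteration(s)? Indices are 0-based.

v_2 = (1, 4, 4)

v_0 = (2, 1, 0).
v_1 = A·v_0 = (3, 1, 3).
v_2 = A·v_1 = (1, 4, 4).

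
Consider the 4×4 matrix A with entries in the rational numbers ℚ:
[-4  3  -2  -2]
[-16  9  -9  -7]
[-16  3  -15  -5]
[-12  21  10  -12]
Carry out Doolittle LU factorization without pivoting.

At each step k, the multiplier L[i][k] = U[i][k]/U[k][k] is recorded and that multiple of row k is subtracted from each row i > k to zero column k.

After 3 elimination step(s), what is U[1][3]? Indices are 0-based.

U[1][3] = 1

Step 1: pivot at (0,0) is -4.
  row1 ← row1 − (4)·row0  ⇒  L[1][0]=4, U row1=(0, -3, -1, 1)
  row2 ← row2 − (4)·row0  ⇒  L[2][0]=4, U row2=(0, -9, -7, 3)
  row3 ← row3 − (3)·row0  ⇒  L[3][0]=3, U row3=(0, 12, 16, -6)
Step 2: pivot at (1,1) is -3.
  row2 ← row2 − (3)·row1  ⇒  L[2][1]=3, U row2=(0, 0, -4, 0)
  row3 ← row3 − (-4)·row1  ⇒  L[3][1]=-4, U row3=(0, 0, 12, -2)
Step 3: pivot at (2,2) is -4.
  row3 ← row3 − (-3)·row2  ⇒  L[3][2]=-3, U row3=(0, 0, 0, -2)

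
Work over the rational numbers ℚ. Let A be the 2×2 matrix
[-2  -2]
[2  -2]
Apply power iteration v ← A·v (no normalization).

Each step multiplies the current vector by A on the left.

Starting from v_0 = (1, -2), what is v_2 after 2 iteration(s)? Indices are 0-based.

v_2 = (-16, -8)

v_0 = (1, -2).
v_1 = A·v_0 = (2, 6).
v_2 = A·v_1 = (-16, -8).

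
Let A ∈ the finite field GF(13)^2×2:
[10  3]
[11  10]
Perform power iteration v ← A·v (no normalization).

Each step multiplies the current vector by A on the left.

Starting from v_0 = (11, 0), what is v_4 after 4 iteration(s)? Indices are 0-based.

v_4 = (11, 12)

v_0 = (11, 0).
v_1 = A·v_0 = (6, 4).
v_2 = A·v_1 = (7, 2).
v_3 = A·v_2 = (11, 6).
v_4 = A·v_3 = (11, 12).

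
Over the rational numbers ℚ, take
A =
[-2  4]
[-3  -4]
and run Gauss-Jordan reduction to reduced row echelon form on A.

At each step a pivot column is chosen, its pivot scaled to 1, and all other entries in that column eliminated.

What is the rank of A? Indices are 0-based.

rank = 2

[1] R0 /= -2  ⇒  (1, -2)
     R1 -= -3·R0  ⇒  (0, -10)
[2] R1 /= -10  ⇒  (0, 1)
     R0 -= -2·R1  ⇒  (1, 0)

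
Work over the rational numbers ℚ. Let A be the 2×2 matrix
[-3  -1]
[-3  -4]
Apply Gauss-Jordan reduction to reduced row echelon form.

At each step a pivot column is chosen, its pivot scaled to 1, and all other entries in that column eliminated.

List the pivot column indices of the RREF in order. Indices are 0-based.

pivot columns: 0, 1

pivot(0,0)=-3: scale R0 → (1, 1/3)
  clear (1,0): R1 −= (-3)R0 → (0, -3)
pivot(1,1)=-3: scale R1 → (0, 1)
  clear (0,1): R0 −= (1/3)R1 → (1, 0)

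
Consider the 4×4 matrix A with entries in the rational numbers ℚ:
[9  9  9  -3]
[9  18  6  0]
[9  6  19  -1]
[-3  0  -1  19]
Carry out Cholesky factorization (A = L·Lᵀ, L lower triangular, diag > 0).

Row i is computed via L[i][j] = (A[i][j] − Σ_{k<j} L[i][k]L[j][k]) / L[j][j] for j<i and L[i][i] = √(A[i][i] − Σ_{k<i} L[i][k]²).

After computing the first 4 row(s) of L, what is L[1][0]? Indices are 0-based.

L[1][0] = 3

Step 1: L[0][0] = √(9) = 3.
  L[1][0] = (9) / L[0][0] = 3.
Step 2: L[1][1] = √(9) = 3.
  L[2][0] = (9) / L[0][0] = 3.
  L[2][1] = (-3) / L[1][1] = -1.
Step 3: L[2][2] = √(9) = 3.
  L[3][0] = (-3) / L[0][0] = -1.
  L[3][1] = (3) / L[1][1] = 1.
  L[3][2] = (3) / L[2][2] = 1.
Step 4: L[3][3] = √(16) = 4.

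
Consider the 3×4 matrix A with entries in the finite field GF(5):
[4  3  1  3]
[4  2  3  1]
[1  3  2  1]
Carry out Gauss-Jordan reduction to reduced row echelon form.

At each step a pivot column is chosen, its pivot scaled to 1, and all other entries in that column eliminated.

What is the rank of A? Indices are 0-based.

rank = 3

pivot(0,0)=4: scale R0 → (1, 2, 4, 2)
  clear (1,0): R1 −= (4)R0 → (0, 4, 2, 3)
  clear (2,0): R2 −= (1)R0 → (0, 1, 3, 4)
pivot(1,1)=4: scale R1 → (0, 1, 3, 2)
  clear (0,1): R0 −= (2)R1 → (1, 0, 3, 3)
  clear (2,1): R2 −= (1)R1 → (0, 0, 0, 2)
col 2: no nonzero at/below row 2; advance.
pivot(2,3)=2: scale R2 → (0, 0, 0, 1)
  clear (0,3): R0 −= (3)R2 → (1, 0, 3, 0)
  clear (1,3): R1 −= (2)R2 → (0, 1, 3, 0)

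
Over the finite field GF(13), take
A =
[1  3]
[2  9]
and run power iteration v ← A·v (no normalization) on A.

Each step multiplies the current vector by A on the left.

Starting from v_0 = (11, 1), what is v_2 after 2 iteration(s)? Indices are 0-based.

v_0 = (11, 1).
v_1 = A·v_0 = (1, 5).
v_2 = A·v_1 = (3, 8).

v_2 = (3, 8)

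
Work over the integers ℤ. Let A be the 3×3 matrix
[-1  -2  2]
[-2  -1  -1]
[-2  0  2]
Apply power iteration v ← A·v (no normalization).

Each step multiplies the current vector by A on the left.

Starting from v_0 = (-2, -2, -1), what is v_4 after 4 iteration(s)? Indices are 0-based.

v_0 = (-2, -2, -1).
v_1 = A·v_0 = (4, 7, 2).
v_2 = A·v_1 = (-14, -17, -4).
v_3 = A·v_2 = (40, 49, 20).
v_4 = A·v_3 = (-98, -149, -40).

v_4 = (-98, -149, -40)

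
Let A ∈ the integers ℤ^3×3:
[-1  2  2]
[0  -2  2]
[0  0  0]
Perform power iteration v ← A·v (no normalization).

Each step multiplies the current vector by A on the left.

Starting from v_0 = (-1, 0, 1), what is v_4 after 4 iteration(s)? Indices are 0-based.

v_4 = (25, -16, 0)

v_0 = (-1, 0, 1).
v_1 = A·v_0 = (3, 2, 0).
v_2 = A·v_1 = (1, -4, 0).
v_3 = A·v_2 = (-9, 8, 0).
v_4 = A·v_3 = (25, -16, 0).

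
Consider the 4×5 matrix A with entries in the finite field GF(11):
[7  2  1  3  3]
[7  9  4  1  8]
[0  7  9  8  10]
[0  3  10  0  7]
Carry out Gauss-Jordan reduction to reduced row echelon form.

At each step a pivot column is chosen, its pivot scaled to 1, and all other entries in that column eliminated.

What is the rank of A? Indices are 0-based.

step 1: normalize row 0 (÷7) = (1, 5, 8, 2, 2)
  row 1: subtract 7×row0 = (0, 7, 3, 9, 5)
step 2: normalize row 1 (÷7) = (0, 1, 2, 6, 7)
  row 0: subtract 5×row1 = (1, 0, 9, 5, 0)
  row 2: subtract 7×row1 = (0, 0, 6, 10, 5)
  row 3: subtract 3×row1 = (0, 0, 4, 4, 8)
step 3: normalize row 2 (÷6) = (0, 0, 1, 9, 10)
  row 0: subtract 9×row2 = (1, 0, 0, 1, 9)
  row 1: subtract 2×row2 = (0, 1, 0, 10, 9)
  row 3: subtract 4×row2 = (0, 0, 0, 1, 1)
step 4: normalize row 3 (÷1) = (0, 0, 0, 1, 1)
  row 0: subtract 1×row3 = (1, 0, 0, 0, 8)
  row 1: subtract 10×row3 = (0, 1, 0, 0, 10)
  row 2: subtract 9×row3 = (0, 0, 1, 0, 1)

rank = 4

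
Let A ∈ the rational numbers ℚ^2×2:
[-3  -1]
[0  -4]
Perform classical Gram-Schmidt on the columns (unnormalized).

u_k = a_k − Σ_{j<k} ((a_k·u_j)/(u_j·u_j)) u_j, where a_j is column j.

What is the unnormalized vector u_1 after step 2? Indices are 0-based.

u_1 = (0, -4)

Step 1: u_0 = a_0 = (-3, 0).
Step 2: u_1 = a_1 − (1/3)·u_0 = (0, -4).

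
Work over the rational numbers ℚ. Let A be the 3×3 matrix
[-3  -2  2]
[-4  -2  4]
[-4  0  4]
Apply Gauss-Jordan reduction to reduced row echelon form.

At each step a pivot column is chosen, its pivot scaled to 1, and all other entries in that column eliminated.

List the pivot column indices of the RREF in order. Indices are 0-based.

[1] R0 /= -3  ⇒  (1, 2/3, -2/3)
     R1 -= -4·R0  ⇒  (0, 2/3, 4/3)
     R2 -= -4·R0  ⇒  (0, 8/3, 4/3)
[2] R1 /= 2/3  ⇒  (0, 1, 2)
     R0 -= 2/3·R1  ⇒  (1, 0, -2)
     R2 -= 8/3·R1  ⇒  (0, 0, -4)
[3] R2 /= -4  ⇒  (0, 0, 1)
     R0 -= -2·R2  ⇒  (1, 0, 0)
     R1 -= 2·R2  ⇒  (0, 1, 0)

pivot columns: 0, 1, 2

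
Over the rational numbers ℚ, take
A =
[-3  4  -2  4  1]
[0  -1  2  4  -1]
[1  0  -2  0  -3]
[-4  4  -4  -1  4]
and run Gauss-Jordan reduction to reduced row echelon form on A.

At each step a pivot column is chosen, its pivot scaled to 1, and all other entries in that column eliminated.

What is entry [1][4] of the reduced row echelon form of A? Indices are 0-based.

[1] R0 /= -3  ⇒  (1, -4/3, 2/3, -4/3, -1/3)
     R2 -= 1·R0  ⇒  (0, 4/3, -8/3, 4/3, -8/3)
     R3 -= -4·R0  ⇒  (0, -4/3, -4/3, -19/3, 8/3)
[2] R1 /= -1  ⇒  (0, 1, -2, -4, 1)
     R0 -= -4/3·R1  ⇒  (1, 0, -2, -20/3, 1)
     R2 -= 4/3·R1  ⇒  (0, 0, 0, 20/3, -4)
     R3 -= -4/3·R1  ⇒  (0, 0, -4, -35/3, 4)
[3] R2 <-> R3
[3] R2 /= -4  ⇒  (0, 0, 1, 35/12, -1)
     R0 -= -2·R2  ⇒  (1, 0, 0, -5/6, -1)
     R1 -= -2·R2  ⇒  (0, 1, 0, 11/6, -1)
[4] R3 /= 20/3  ⇒  (0, 0, 0, 1, -3/5)
     R0 -= -5/6·R3  ⇒  (1, 0, 0, 0, -3/2)
     R1 -= 11/6·R3  ⇒  (0, 1, 0, 0, 1/10)
     R2 -= 35/12·R3  ⇒  (0, 0, 1, 0, 3/4)

M[1][4] = 1/10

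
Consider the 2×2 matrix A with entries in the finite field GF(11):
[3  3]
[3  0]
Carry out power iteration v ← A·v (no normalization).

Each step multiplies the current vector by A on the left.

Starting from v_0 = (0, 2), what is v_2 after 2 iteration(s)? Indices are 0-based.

v_2 = (7, 7)

v_0 = (0, 2).
v_1 = A·v_0 = (6, 0).
v_2 = A·v_1 = (7, 7).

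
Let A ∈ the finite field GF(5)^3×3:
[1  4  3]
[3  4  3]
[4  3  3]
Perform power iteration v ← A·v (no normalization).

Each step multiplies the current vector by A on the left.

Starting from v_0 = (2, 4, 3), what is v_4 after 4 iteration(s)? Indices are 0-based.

v_0 = (2, 4, 3).
v_1 = A·v_0 = (2, 1, 4).
v_2 = A·v_1 = (3, 2, 3).
v_3 = A·v_2 = (0, 1, 2).
v_4 = A·v_3 = (0, 0, 4).

v_4 = (0, 0, 4)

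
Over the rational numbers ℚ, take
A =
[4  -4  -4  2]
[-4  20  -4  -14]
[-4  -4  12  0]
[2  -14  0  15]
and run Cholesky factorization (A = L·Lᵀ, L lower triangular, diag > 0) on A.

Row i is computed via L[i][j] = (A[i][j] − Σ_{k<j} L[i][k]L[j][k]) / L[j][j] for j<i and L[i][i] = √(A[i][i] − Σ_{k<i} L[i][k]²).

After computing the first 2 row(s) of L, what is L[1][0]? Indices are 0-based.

Step 1: L[0][0] = √(4) = 2.
  L[1][0] = (-4) / L[0][0] = -2.
Step 2: L[1][1] = √(16) = 4.

L[1][0] = -2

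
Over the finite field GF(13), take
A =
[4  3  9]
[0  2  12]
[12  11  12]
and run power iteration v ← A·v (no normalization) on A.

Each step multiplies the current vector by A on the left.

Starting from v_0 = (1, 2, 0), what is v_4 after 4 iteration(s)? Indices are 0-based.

v_0 = (1, 2, 0).
v_1 = A·v_0 = (10, 4, 8).
v_2 = A·v_1 = (7, 0, 0).
v_3 = A·v_2 = (2, 0, 6).
v_4 = A·v_3 = (10, 7, 5).

v_4 = (10, 7, 5)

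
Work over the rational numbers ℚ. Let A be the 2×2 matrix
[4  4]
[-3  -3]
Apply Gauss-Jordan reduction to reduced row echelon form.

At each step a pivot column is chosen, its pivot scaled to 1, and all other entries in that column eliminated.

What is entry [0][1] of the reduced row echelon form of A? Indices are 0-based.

M[0][1] = 1

[1] R0 /= 4  ⇒  (1, 1)
     R1 -= -3·R0  ⇒  (0, 0)
column 1 empty below row 1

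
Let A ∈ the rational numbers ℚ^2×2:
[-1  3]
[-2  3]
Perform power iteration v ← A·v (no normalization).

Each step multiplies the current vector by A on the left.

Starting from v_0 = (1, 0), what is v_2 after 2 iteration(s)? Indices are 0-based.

v_0 = (1, 0).
v_1 = A·v_0 = (-1, -2).
v_2 = A·v_1 = (-5, -4).

v_2 = (-5, -4)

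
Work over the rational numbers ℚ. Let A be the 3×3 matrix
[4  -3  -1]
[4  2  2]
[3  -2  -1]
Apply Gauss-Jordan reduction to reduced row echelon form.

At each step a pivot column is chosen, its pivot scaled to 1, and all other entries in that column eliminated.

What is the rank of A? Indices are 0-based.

rank = 3

[1] R0 /= 4  ⇒  (1, -3/4, -1/4)
     R1 -= 4·R0  ⇒  (0, 5, 3)
     R2 -= 3·R0  ⇒  (0, 1/4, -1/4)
[2] R1 /= 5  ⇒  (0, 1, 3/5)
     R0 -= -3/4·R1  ⇒  (1, 0, 1/5)
     R2 -= 1/4·R1  ⇒  (0, 0, -2/5)
[3] R2 /= -2/5  ⇒  (0, 0, 1)
     R0 -= 1/5·R2  ⇒  (1, 0, 0)
     R1 -= 3/5·R2  ⇒  (0, 1, 0)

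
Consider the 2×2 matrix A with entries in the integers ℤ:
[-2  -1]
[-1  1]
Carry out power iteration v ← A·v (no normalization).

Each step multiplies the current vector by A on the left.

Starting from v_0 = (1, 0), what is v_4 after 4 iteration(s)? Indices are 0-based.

v_4 = (26, 7)

v_0 = (1, 0).
v_1 = A·v_0 = (-2, -1).
v_2 = A·v_1 = (5, 1).
v_3 = A·v_2 = (-11, -4).
v_4 = A·v_3 = (26, 7).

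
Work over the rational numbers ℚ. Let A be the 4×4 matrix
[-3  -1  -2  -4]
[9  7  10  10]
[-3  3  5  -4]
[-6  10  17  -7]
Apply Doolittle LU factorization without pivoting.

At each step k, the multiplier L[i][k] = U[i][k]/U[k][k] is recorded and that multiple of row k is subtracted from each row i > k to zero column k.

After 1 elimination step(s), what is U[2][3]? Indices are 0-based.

U[2][3] = 0

Step 1: pivot at (0,0) is -3.
  row1 ← row1 − (-3)·row0  ⇒  L[1][0]=-3, U row1=(0, 4, 4, -2)
  row2 ← row2 − (1)·row0  ⇒  L[2][0]=1, U row2=(0, 4, 7, 0)
  row3 ← row3 − (2)·row0  ⇒  L[3][0]=2, U row3=(0, 12, 21, 1)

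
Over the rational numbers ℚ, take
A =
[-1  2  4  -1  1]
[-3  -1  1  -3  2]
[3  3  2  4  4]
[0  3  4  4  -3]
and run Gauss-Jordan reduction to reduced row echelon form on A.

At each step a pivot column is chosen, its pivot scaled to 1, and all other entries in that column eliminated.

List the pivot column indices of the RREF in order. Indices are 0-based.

pivot columns: 0, 1, 2, 3

pivot(0,0)=-1: scale R0 → (1, -2, -4, 1, -1)
  clear (1,0): R1 −= (-3)R0 → (0, -7, -11, 0, -1)
  clear (2,0): R2 −= (3)R0 → (0, 9, 14, 1, 7)
pivot(1,1)=-7: scale R1 → (0, 1, 11/7, 0, 1/7)
  clear (0,1): R0 −= (-2)R1 → (1, 0, -6/7, 1, -5/7)
  clear (2,1): R2 −= (9)R1 → (0, 0, -1/7, 1, 40/7)
  clear (3,1): R3 −= (3)R1 → (0, 0, -5/7, 4, -24/7)
pivot(2,2)=-1/7: scale R2 → (0, 0, 1, -7, -40)
  clear (0,2): R0 −= (-6/7)R2 → (1, 0, 0, -5, -35)
  clear (1,2): R1 −= (11/7)R2 → (0, 1, 0, 11, 63)
  clear (3,2): R3 −= (-5/7)R2 → (0, 0, 0, -1, -32)
pivot(3,3)=-1: scale R3 → (0, 0, 0, 1, 32)
  clear (0,3): R0 −= (-5)R3 → (1, 0, 0, 0, 125)
  clear (1,3): R1 −= (11)R3 → (0, 1, 0, 0, -289)
  clear (2,3): R2 −= (-7)R3 → (0, 0, 1, 0, 184)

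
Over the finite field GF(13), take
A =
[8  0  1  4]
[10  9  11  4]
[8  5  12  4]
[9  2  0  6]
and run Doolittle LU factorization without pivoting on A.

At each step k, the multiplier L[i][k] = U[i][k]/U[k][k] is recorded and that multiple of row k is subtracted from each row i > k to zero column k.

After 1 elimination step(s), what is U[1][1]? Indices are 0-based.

U[1][1] = 9

k=0: U[0][0]=8
  eliminate (1,0): mult=11, new row 1: (0, 9, 0, 12); set L[1][0]=11
  eliminate (2,0): mult=1, new row 2: (0, 5, 11, 0); set L[2][0]=1
  eliminate (3,0): mult=6, new row 3: (0, 2, 7, 8); set L[3][0]=6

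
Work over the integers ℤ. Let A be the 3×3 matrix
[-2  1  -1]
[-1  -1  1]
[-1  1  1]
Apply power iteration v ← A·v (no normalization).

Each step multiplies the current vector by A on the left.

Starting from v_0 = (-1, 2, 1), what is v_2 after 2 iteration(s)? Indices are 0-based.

v_2 = (-10, 1, 1)

v_0 = (-1, 2, 1).
v_1 = A·v_0 = (3, 0, 4).
v_2 = A·v_1 = (-10, 1, 1).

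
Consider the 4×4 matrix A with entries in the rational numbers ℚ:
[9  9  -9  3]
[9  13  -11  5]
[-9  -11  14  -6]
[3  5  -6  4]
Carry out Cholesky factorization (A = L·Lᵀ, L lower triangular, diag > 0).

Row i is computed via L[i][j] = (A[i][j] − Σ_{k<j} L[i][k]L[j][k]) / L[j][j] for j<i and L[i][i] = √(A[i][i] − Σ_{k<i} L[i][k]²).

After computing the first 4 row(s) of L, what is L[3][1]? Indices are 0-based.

L[3][1] = 1

Step 1: L[0][0] = √(9) = 3.
  L[1][0] = (9) / L[0][0] = 3.
Step 2: L[1][1] = √(4) = 2.
  L[2][0] = (-9) / L[0][0] = -3.
  L[2][1] = (-2) / L[1][1] = -1.
Step 3: L[2][2] = √(4) = 2.
  L[3][0] = (3) / L[0][0] = 1.
  L[3][1] = (2) / L[1][1] = 1.
  L[3][2] = (-2) / L[2][2] = -1.
Step 4: L[3][3] = √(1) = 1.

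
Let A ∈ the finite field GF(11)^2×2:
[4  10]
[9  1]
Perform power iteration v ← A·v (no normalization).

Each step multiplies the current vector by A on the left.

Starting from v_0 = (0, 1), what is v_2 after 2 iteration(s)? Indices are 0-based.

v_2 = (6, 3)

v_0 = (0, 1).
v_1 = A·v_0 = (10, 1).
v_2 = A·v_1 = (6, 3).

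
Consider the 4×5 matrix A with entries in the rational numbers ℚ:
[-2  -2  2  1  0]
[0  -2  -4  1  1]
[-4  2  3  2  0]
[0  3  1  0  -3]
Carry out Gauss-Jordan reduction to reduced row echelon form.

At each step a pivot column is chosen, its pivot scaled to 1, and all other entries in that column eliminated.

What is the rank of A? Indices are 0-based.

step 1: normalize row 0 (÷-2) = (1, 1, -1, -1/2, 0)
  row 2: subtract -4×row0 = (0, 6, -1, 0, 0)
step 2: normalize row 1 (÷-2) = (0, 1, 2, -1/2, -1/2)
  row 0: subtract 1×row1 = (1, 0, -3, 0, 1/2)
  row 2: subtract 6×row1 = (0, 0, -13, 3, 3)
  row 3: subtract 3×row1 = (0, 0, -5, 3/2, -3/2)
step 3: normalize row 2 (÷-13) = (0, 0, 1, -3/13, -3/13)
  row 0: subtract -3×row2 = (1, 0, 0, -9/13, -5/26)
  row 1: subtract 2×row2 = (0, 1, 0, -1/26, -1/26)
  row 3: subtract -5×row2 = (0, 0, 0, 9/26, -69/26)
step 4: normalize row 3 (÷9/26) = (0, 0, 0, 1, -23/3)
  row 0: subtract -9/13×row3 = (1, 0, 0, 0, -11/2)
  row 1: subtract -1/26×row3 = (0, 1, 0, 0, -1/3)
  row 2: subtract -3/13×row3 = (0, 0, 1, 0, -2)

rank = 4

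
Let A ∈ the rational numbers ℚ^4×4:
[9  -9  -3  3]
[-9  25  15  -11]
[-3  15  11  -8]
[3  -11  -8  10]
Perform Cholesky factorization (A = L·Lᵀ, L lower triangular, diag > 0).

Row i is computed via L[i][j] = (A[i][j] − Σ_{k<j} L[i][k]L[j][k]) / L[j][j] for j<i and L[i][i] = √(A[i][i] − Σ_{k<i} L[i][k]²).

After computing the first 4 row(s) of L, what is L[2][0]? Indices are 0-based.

Step 1: L[0][0] = √(9) = 3.
  L[1][0] = (-9) / L[0][0] = -3.
Step 2: L[1][1] = √(16) = 4.
  L[2][0] = (-3) / L[0][0] = -1.
  L[2][1] = (12) / L[1][1] = 3.
Step 3: L[2][2] = √(1) = 1.
  L[3][0] = (3) / L[0][0] = 1.
  L[3][1] = (-8) / L[1][1] = -2.
  L[3][2] = (-1) / L[2][2] = -1.
Step 4: L[3][3] = √(4) = 2.

L[2][0] = -1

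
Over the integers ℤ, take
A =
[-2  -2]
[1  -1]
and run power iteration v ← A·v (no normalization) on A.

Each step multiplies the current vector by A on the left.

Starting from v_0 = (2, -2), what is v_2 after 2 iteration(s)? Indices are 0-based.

v_2 = (-8, -4)

v_0 = (2, -2).
v_1 = A·v_0 = (0, 4).
v_2 = A·v_1 = (-8, -4).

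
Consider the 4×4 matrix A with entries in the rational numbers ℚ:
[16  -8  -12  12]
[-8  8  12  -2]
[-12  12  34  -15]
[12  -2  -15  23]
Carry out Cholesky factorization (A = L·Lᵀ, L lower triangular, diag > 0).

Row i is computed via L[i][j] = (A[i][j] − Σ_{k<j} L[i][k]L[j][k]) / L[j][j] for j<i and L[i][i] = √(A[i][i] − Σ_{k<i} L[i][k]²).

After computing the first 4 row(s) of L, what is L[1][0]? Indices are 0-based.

L[1][0] = -2

Step 1: L[0][0] = √(16) = 4.
  L[1][0] = (-8) / L[0][0] = -2.
Step 2: L[1][1] = √(4) = 2.
  L[2][0] = (-12) / L[0][0] = -3.
  L[2][1] = (6) / L[1][1] = 3.
Step 3: L[2][2] = √(16) = 4.
  L[3][0] = (12) / L[0][0] = 3.
  L[3][1] = (4) / L[1][1] = 2.
  L[3][2] = (-12) / L[2][2] = -3.
Step 4: L[3][3] = √(1) = 1.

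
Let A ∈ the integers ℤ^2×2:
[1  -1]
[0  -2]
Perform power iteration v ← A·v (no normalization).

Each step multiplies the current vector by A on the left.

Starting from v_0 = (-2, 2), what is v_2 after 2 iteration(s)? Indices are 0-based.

v_2 = (0, 8)

v_0 = (-2, 2).
v_1 = A·v_0 = (-4, -4).
v_2 = A·v_1 = (0, 8).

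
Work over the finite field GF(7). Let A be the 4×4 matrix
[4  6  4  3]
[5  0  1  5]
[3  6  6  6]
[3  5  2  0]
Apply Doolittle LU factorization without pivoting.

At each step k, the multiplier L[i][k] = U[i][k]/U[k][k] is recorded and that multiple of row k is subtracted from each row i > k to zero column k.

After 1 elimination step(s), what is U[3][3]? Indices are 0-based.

U[3][3] = 3

[col 0] pivot 4
  R1 -= 3*R0 → (0, 3, 3, 3)  (L[1][0] := 3)
  R2 -= 6*R0 → (0, 5, 3, 2)  (L[2][0] := 6)
  R3 -= 6*R0 → (0, 4, 6, 3)  (L[3][0] := 6)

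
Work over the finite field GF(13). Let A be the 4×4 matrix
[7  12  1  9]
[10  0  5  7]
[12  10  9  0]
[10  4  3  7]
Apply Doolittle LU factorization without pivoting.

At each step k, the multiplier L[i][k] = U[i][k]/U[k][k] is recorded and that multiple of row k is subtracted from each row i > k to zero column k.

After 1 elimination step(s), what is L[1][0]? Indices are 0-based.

L[1][0] = 7

[col 0] pivot 7
  R1 -= 7*R0 → (0, 7, 11, 9)  (L[1][0] := 7)
  R2 -= 11*R0 → (0, 8, 11, 5)  (L[2][0] := 11)
  R3 -= 7*R0 → (0, 11, 9, 9)  (L[3][0] := 7)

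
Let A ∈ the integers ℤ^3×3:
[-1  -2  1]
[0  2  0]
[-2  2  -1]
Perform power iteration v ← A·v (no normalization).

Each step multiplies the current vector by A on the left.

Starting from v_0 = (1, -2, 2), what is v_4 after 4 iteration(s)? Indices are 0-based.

v_0 = (1, -2, 2).
v_1 = A·v_0 = (5, -4, -8).
v_2 = A·v_1 = (-5, -8, -10).
v_3 = A·v_2 = (11, -16, 4).
v_4 = A·v_3 = (25, -32, -58).

v_4 = (25, -32, -58)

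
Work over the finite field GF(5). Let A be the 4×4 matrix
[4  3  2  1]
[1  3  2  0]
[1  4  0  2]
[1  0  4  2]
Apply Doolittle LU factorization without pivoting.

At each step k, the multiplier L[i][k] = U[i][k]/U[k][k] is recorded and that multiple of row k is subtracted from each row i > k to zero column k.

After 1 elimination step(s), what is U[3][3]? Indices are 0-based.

[col 0] pivot 4
  R1 -= 4*R0 → (0, 1, 4, 1)  (L[1][0] := 4)
  R2 -= 4*R0 → (0, 2, 2, 3)  (L[2][0] := 4)
  R3 -= 4*R0 → (0, 3, 1, 3)  (L[3][0] := 4)

U[3][3] = 3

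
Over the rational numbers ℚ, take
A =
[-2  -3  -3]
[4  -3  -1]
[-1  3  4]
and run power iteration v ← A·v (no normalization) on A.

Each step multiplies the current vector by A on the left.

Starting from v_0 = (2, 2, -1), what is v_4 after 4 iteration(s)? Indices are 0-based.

v_0 = (2, 2, -1).
v_1 = A·v_0 = (-7, 3, 0).
v_2 = A·v_1 = (5, -37, 16).
v_3 = A·v_2 = (53, 115, -52).
v_4 = A·v_3 = (-295, -81, 84).

v_4 = (-295, -81, 84)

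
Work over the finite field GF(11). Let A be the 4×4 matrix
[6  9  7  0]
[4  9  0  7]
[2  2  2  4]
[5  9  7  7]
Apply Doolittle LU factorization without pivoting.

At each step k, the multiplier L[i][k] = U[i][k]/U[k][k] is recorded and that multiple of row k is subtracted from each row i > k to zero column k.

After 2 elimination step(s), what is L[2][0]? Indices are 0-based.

L[2][0] = 4

k=0: U[0][0]=6
  eliminate (1,0): mult=8, new row 1: (0, 3, 10, 7); set L[1][0]=8
  eliminate (2,0): mult=4, new row 2: (0, 10, 7, 4); set L[2][0]=4
  eliminate (3,0): mult=10, new row 3: (0, 7, 3, 7); set L[3][0]=10
k=1: U[1][1]=3
  eliminate (2,1): mult=7, new row 2: (0, 0, 3, 10); set L[2][1]=7
  eliminate (3,1): mult=6, new row 3: (0, 0, 9, 9); set L[3][1]=6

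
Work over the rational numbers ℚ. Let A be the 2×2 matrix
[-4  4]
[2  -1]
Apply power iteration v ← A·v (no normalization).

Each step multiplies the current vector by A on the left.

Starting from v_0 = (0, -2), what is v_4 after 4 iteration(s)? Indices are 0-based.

v_0 = (0, -2).
v_1 = A·v_0 = (-8, 2).
v_2 = A·v_1 = (40, -18).
v_3 = A·v_2 = (-232, 98).
v_4 = A·v_3 = (1320, -562).

v_4 = (1320, -562)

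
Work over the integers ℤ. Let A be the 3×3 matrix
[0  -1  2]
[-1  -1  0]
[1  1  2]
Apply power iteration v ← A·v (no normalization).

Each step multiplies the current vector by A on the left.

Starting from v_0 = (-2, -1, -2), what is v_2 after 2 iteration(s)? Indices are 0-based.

v_2 = (-17, 0, -14)

v_0 = (-2, -1, -2).
v_1 = A·v_0 = (-3, 3, -7).
v_2 = A·v_1 = (-17, 0, -14).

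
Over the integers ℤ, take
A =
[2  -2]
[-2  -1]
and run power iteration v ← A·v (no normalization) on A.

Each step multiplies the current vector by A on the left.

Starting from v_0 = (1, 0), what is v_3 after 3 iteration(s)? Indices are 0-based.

v_3 = (20, -14)

v_0 = (1, 0).
v_1 = A·v_0 = (2, -2).
v_2 = A·v_1 = (8, -2).
v_3 = A·v_2 = (20, -14).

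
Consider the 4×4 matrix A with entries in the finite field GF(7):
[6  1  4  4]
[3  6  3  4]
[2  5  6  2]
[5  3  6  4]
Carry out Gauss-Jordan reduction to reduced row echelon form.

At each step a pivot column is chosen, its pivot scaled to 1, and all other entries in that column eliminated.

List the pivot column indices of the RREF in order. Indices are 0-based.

pivot columns: 0, 1, 2, 3

[1] R0 /= 6  ⇒  (1, 6, 3, 3)
     R1 -= 3·R0  ⇒  (0, 2, 1, 2)
     R2 -= 2·R0  ⇒  (0, 0, 0, 3)
     R3 -= 5·R0  ⇒  (0, 1, 5, 3)
[2] R1 /= 2  ⇒  (0, 1, 4, 1)
     R0 -= 6·R1  ⇒  (1, 0, 0, 4)
     R3 -= 1·R1  ⇒  (0, 0, 1, 2)
[3] R2 <-> R3
[3] R2 /= 1  ⇒  (0, 0, 1, 2)
     R1 -= 4·R2  ⇒  (0, 1, 0, 0)
[4] R3 /= 3  ⇒  (0, 0, 0, 1)
     R0 -= 4·R3  ⇒  (1, 0, 0, 0)
     R2 -= 2·R3  ⇒  (0, 0, 1, 0)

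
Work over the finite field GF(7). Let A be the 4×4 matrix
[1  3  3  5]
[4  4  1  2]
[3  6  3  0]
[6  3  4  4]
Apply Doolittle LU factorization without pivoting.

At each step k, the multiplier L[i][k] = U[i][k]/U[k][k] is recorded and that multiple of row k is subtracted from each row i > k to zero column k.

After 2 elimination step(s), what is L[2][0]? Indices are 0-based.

L[2][0] = 3

Step 1: pivot at (0,0) is 1.
  row1 ← row1 − (4)·row0  ⇒  L[1][0]=4, U row1=(0, 6, 3, 3)
  row2 ← row2 − (3)·row0  ⇒  L[2][0]=3, U row2=(0, 4, 1, 6)
  row3 ← row3 − (6)·row0  ⇒  L[3][0]=6, U row3=(0, 6, 0, 2)
Step 2: pivot at (1,1) is 6.
  row2 ← row2 − (3)·row1  ⇒  L[2][1]=3, U row2=(0, 0, 6, 4)
  row3 ← row3 − (1)·row1  ⇒  L[3][1]=1, U row3=(0, 0, 4, 6)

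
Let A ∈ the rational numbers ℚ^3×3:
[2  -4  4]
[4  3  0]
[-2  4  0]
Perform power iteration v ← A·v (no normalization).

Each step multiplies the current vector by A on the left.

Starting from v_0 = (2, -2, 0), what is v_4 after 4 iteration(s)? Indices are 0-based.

v_4 = (296, -1274, 824)

v_0 = (2, -2, 0).
v_1 = A·v_0 = (12, 2, -12).
v_2 = A·v_1 = (-32, 54, -16).
v_3 = A·v_2 = (-344, 34, 280).
v_4 = A·v_3 = (296, -1274, 824).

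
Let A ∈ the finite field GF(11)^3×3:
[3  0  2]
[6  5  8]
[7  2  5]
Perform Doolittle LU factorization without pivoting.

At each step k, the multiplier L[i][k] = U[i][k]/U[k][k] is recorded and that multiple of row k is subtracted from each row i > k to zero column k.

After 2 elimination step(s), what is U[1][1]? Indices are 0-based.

U[1][1] = 5

k=0: U[0][0]=3
  eliminate (1,0): mult=2, new row 1: (0, 5, 4); set L[1][0]=2
  eliminate (2,0): mult=6, new row 2: (0, 2, 4); set L[2][0]=6
k=1: U[1][1]=5
  eliminate (2,1): mult=7, new row 2: (0, 0, 9); set L[2][1]=7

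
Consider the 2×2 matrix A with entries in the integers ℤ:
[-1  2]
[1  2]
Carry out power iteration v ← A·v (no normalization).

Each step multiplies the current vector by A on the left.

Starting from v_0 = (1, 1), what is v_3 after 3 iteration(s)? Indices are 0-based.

v_0 = (1, 1).
v_1 = A·v_0 = (1, 3).
v_2 = A·v_1 = (5, 7).
v_3 = A·v_2 = (9, 19).

v_3 = (9, 19)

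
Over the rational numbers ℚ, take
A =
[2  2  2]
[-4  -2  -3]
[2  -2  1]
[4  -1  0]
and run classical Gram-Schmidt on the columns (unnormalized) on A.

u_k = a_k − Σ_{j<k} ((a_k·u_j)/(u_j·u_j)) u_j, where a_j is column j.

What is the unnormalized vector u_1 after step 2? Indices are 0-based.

u_1 = (9/5, -8/5, -11/5, -7/5)

Step 1: u_0 = a_0 = (2, -4, 2, 4).
Step 2: u_1 = a_1 − (1/10)·u_0 = (9/5, -8/5, -11/5, -7/5).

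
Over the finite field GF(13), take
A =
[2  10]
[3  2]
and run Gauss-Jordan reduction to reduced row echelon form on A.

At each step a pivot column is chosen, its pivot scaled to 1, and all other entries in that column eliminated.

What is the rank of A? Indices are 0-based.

pivot(0,0)=2: scale R0 → (1, 5)
  clear (1,0): R1 −= (3)R0 → (0, 0)
col 1: no nonzero at/below row 1; advance.

rank = 1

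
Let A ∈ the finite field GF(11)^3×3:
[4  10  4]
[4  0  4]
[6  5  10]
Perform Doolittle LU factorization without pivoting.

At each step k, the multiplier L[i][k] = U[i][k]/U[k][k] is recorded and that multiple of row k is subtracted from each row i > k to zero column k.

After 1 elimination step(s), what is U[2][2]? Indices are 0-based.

U[2][2] = 4

Step 1: pivot at (0,0) is 4.
  row1 ← row1 − (1)·row0  ⇒  L[1][0]=1, U row1=(0, 1, 0)
  row2 ← row2 − (7)·row0  ⇒  L[2][0]=7, U row2=(0, 1, 4)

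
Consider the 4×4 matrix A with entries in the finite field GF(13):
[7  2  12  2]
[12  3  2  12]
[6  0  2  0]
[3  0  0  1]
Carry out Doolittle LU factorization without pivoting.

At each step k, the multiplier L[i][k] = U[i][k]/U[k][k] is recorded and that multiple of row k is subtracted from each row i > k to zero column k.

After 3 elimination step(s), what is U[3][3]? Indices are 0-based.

U[3][3] = 4

Step 1: pivot at (0,0) is 7.
  row1 ← row1 − (11)·row0  ⇒  L[1][0]=11, U row1=(0, 7, 0, 3)
  row2 ← row2 − (12)·row0  ⇒  L[2][0]=12, U row2=(0, 2, 1, 2)
  row3 ← row3 − (6)·row0  ⇒  L[3][0]=6, U row3=(0, 1, 6, 2)
Step 2: pivot at (1,1) is 7.
  row2 ← row2 − (4)·row1  ⇒  L[2][1]=4, U row2=(0, 0, 1, 3)
  row3 ← row3 − (2)·row1  ⇒  L[3][1]=2, U row3=(0, 0, 6, 9)
Step 3: pivot at (2,2) is 1.
  row3 ← row3 − (6)·row2  ⇒  L[3][2]=6, U row3=(0, 0, 0, 4)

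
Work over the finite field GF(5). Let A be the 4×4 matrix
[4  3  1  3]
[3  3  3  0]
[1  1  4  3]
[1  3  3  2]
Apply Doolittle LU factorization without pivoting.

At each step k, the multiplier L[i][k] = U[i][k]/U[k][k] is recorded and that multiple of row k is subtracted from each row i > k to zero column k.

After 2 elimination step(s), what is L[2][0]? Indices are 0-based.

L[2][0] = 4

k=0: U[0][0]=4
  eliminate (1,0): mult=2, new row 1: (0, 2, 1, 4); set L[1][0]=2
  eliminate (2,0): mult=4, new row 2: (0, 4, 0, 1); set L[2][0]=4
  eliminate (3,0): mult=4, new row 3: (0, 1, 4, 0); set L[3][0]=4
k=1: U[1][1]=2
  eliminate (2,1): mult=2, new row 2: (0, 0, 3, 3); set L[2][1]=2
  eliminate (3,1): mult=3, new row 3: (0, 0, 1, 3); set L[3][1]=3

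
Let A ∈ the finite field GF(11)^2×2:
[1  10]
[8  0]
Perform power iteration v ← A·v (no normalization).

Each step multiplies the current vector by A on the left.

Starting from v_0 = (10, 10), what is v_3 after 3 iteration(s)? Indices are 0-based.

v_3 = (8, 9)

v_0 = (10, 10).
v_1 = A·v_0 = (0, 3).
v_2 = A·v_1 = (8, 0).
v_3 = A·v_2 = (8, 9).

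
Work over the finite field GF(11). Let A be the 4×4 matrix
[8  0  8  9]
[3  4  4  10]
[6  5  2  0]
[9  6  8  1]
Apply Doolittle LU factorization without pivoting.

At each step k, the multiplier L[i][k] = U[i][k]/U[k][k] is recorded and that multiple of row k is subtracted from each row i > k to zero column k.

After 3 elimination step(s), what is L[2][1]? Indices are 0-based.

L[2][1] = 4

Step 1: pivot at (0,0) is 8.
  row1 ← row1 − (10)·row0  ⇒  L[1][0]=10, U row1=(0, 4, 1, 8)
  row2 ← row2 − (9)·row0  ⇒  L[2][0]=9, U row2=(0, 5, 7, 7)
  row3 ← row3 − (8)·row0  ⇒  L[3][0]=8, U row3=(0, 6, 10, 6)
Step 2: pivot at (1,1) is 4.
  row2 ← row2 − (4)·row1  ⇒  L[2][1]=4, U row2=(0, 0, 3, 8)
  row3 ← row3 − (7)·row1  ⇒  L[3][1]=7, U row3=(0, 0, 3, 5)
Step 3: pivot at (2,2) is 3.
  row3 ← row3 − (1)·row2  ⇒  L[3][2]=1, U row3=(0, 0, 0, 8)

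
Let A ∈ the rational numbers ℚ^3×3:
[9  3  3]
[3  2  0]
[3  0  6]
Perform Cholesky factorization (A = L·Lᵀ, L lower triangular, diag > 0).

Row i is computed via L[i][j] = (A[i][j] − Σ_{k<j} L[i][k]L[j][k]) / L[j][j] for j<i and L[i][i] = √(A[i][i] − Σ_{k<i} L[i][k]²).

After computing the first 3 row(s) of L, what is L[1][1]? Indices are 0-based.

Step 1: L[0][0] = √(9) = 3.
  L[1][0] = (3) / L[0][0] = 1.
Step 2: L[1][1] = √(1) = 1.
  L[2][0] = (3) / L[0][0] = 1.
  L[2][1] = (-1) / L[1][1] = -1.
Step 3: L[2][2] = √(4) = 2.

L[1][1] = 1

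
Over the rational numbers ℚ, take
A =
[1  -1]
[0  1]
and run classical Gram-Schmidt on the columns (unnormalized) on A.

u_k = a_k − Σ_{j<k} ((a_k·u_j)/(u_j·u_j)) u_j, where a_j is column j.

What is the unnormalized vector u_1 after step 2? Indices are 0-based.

Step 1: u_0 = a_0 = (1, 0).
Step 2: u_1 = a_1 − (-1)·u_0 = (0, 1).

u_1 = (0, 1)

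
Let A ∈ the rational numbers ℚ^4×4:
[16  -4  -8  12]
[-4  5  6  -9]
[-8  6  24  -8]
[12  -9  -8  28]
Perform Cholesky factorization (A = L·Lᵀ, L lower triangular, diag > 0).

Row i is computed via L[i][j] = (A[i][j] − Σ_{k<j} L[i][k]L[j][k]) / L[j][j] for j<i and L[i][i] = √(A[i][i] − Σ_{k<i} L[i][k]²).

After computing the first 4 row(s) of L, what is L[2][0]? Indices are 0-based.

L[2][0] = -2

Step 1: L[0][0] = √(16) = 4.
  L[1][0] = (-4) / L[0][0] = -1.
Step 2: L[1][1] = √(4) = 2.
  L[2][0] = (-8) / L[0][0] = -2.
  L[2][1] = (4) / L[1][1] = 2.
Step 3: L[2][2] = √(16) = 4.
  L[3][0] = (12) / L[0][0] = 3.
  L[3][1] = (-6) / L[1][1] = -3.
  L[3][2] = (4) / L[2][2] = 1.
Step 4: L[3][3] = √(9) = 3.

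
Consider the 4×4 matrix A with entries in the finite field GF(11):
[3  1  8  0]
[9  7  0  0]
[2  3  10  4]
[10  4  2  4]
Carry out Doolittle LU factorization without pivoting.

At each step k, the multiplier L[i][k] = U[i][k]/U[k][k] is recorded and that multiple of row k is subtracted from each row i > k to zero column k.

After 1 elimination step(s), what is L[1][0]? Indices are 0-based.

k=0: U[0][0]=3
  eliminate (1,0): mult=3, new row 1: (0, 4, 9, 0); set L[1][0]=3
  eliminate (2,0): mult=8, new row 2: (0, 6, 1, 4); set L[2][0]=8
  eliminate (3,0): mult=7, new row 3: (0, 8, 1, 4); set L[3][0]=7

L[1][0] = 3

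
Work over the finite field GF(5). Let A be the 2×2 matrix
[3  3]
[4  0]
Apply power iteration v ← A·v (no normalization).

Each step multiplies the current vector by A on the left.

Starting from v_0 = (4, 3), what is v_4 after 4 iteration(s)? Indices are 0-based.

v_4 = (2, 0)

v_0 = (4, 3).
v_1 = A·v_0 = (1, 1).
v_2 = A·v_1 = (1, 4).
v_3 = A·v_2 = (0, 4).
v_4 = A·v_3 = (2, 0).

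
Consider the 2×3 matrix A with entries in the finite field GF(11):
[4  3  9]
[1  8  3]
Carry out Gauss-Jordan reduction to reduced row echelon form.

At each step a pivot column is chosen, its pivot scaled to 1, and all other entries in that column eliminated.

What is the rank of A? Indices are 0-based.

pivot(0,0)=4: scale R0 → (1, 9, 5)
  clear (1,0): R1 −= (1)R0 → (0, 10, 9)
pivot(1,1)=10: scale R1 → (0, 1, 2)
  clear (0,1): R0 −= (9)R1 → (1, 0, 9)

rank = 2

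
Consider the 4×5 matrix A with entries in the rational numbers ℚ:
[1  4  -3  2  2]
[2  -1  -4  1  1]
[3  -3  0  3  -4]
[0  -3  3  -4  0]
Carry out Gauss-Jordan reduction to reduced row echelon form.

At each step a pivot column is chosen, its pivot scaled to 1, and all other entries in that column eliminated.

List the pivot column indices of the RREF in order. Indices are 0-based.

[1] R0 /= 1  ⇒  (1, 4, -3, 2, 2)
     R1 -= 2·R0  ⇒  (0, -9, 2, -3, -3)
     R2 -= 3·R0  ⇒  (0, -15, 9, -3, -10)
[2] R1 /= -9  ⇒  (0, 1, -2/9, 1/3, 1/3)
     R0 -= 4·R1  ⇒  (1, 0, -19/9, 2/3, 2/3)
     R2 -= -15·R1  ⇒  (0, 0, 17/3, 2, -5)
     R3 -= -3·R1  ⇒  (0, 0, 7/3, -3, 1)
[3] R2 /= 17/3  ⇒  (0, 0, 1, 6/17, -15/17)
     R0 -= -19/9·R2  ⇒  (1, 0, 0, 24/17, -61/51)
     R1 -= -2/9·R2  ⇒  (0, 1, 0, 7/17, 7/51)
     R3 -= 7/3·R2  ⇒  (0, 0, 0, -65/17, 52/17)
[4] R3 /= -65/17  ⇒  (0, 0, 0, 1, -4/5)
     R0 -= 24/17·R3  ⇒  (1, 0, 0, 0, -1/15)
     R1 -= 7/17·R3  ⇒  (0, 1, 0, 0, 7/15)
     R2 -= 6/17·R3  ⇒  (0, 0, 1, 0, -3/5)

pivot columns: 0, 1, 2, 3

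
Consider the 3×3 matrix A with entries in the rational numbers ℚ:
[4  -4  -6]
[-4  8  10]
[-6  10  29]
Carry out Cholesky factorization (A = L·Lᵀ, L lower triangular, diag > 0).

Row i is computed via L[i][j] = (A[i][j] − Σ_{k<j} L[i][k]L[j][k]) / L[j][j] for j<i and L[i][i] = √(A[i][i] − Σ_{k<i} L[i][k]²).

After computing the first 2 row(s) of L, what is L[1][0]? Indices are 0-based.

L[1][0] = -2

Step 1: L[0][0] = √(4) = 2.
  L[1][0] = (-4) / L[0][0] = -2.
Step 2: L[1][1] = √(4) = 2.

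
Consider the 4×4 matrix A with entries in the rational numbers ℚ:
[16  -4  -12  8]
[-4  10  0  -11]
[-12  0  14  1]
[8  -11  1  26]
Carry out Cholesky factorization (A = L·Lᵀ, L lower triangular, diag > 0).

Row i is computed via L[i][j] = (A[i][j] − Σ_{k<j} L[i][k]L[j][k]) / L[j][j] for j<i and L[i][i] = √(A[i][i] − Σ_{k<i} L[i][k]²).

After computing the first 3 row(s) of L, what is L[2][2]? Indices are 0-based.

L[2][2] = 2

Step 1: L[0][0] = √(16) = 4.
  L[1][0] = (-4) / L[0][0] = -1.
Step 2: L[1][1] = √(9) = 3.
  L[2][0] = (-12) / L[0][0] = -3.
  L[2][1] = (-3) / L[1][1] = -1.
Step 3: L[2][2] = √(4) = 2.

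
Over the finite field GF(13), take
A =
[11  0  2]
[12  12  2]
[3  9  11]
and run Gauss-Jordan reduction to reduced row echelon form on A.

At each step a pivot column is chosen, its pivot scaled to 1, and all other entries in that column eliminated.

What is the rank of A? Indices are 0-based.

[1] R0 /= 11  ⇒  (1, 0, 12)
     R1 -= 12·R0  ⇒  (0, 12, 1)
     R2 -= 3·R0  ⇒  (0, 9, 1)
[2] R1 /= 12  ⇒  (0, 1, 12)
     R2 -= 9·R1  ⇒  (0, 0, 10)
[3] R2 /= 10  ⇒  (0, 0, 1)
     R0 -= 12·R2  ⇒  (1, 0, 0)
     R1 -= 12·R2  ⇒  (0, 1, 0)

rank = 3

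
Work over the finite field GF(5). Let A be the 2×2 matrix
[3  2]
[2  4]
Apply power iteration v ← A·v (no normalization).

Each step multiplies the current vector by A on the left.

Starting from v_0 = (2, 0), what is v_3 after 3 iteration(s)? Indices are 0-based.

v_0 = (2, 0).
v_1 = A·v_0 = (1, 4).
v_2 = A·v_1 = (1, 3).
v_3 = A·v_2 = (4, 4).

v_3 = (4, 4)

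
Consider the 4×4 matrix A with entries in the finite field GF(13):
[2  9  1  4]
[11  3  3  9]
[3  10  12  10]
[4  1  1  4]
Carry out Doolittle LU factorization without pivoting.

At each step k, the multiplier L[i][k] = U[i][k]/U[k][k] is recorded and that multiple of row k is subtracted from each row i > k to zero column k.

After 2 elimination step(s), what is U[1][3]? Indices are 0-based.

Step 1: pivot at (0,0) is 2.
  row1 ← row1 − (12)·row0  ⇒  L[1][0]=12, U row1=(0, 12, 4, 0)
  row2 ← row2 − (8)·row0  ⇒  L[2][0]=8, U row2=(0, 3, 4, 4)
  row3 ← row3 − (2)·row0  ⇒  L[3][0]=2, U row3=(0, 9, 12, 9)
Step 2: pivot at (1,1) is 12.
  row2 ← row2 − (10)·row1  ⇒  L[2][1]=10, U row2=(0, 0, 3, 4)
  row3 ← row3 − (4)·row1  ⇒  L[3][1]=4, U row3=(0, 0, 9, 9)

U[1][3] = 0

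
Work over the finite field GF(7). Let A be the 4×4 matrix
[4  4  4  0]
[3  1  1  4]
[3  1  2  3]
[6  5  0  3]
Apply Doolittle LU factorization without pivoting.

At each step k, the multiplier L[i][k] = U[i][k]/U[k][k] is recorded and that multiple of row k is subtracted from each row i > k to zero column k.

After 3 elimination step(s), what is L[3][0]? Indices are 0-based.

[col 0] pivot 4
  R1 -= 6*R0 → (0, 5, 5, 4)  (L[1][0] := 6)
  R2 -= 6*R0 → (0, 5, 6, 3)  (L[2][0] := 6)
  R3 -= 5*R0 → (0, 6, 1, 3)  (L[3][0] := 5)
[col 1] pivot 5
  R2 -= 1*R1 → (0, 0, 1, 6)  (L[2][1] := 1)
  R3 -= 4*R1 → (0, 0, 2, 1)  (L[3][1] := 4)
[col 2] pivot 1
  R3 -= 2*R2 → (0, 0, 0, 3)  (L[3][2] := 2)

L[3][0] = 5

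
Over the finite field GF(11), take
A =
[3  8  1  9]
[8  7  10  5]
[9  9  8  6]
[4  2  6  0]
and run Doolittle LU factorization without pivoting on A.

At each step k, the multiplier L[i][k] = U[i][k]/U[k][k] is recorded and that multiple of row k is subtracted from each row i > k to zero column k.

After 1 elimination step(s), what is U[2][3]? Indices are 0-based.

U[2][3] = 1

Step 1: pivot at (0,0) is 3.
  row1 ← row1 − (10)·row0  ⇒  L[1][0]=10, U row1=(0, 4, 0, 3)
  row2 ← row2 − (3)·row0  ⇒  L[2][0]=3, U row2=(0, 7, 5, 1)
  row3 ← row3 − (5)·row0  ⇒  L[3][0]=5, U row3=(0, 6, 1, 10)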